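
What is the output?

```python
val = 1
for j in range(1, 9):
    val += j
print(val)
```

37

j=1: val = 1+1 = 2
j=2: val = 2+2 = 4
j=3: val = 4+3 = 7
j=4: val = 7+4 = 11
j=5: val = 11+5 = 16
j=6: val = 16+6 = 22
j=7: val = 22+7 = 29
j=8: val = 29+8 = 37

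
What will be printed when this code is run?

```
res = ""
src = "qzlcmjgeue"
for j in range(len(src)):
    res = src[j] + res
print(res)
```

euegjmclzq

j=0: prepend 'q' → 'q'
j=1: prepend 'z' → 'zq'
j=2: prepend 'l' → 'lzq'
j=3: prepend 'c' → 'clzq'
j=4: prepend 'm' → 'mclzq'
j=5: prepend 'j' → 'jmclzq'
j=6: prepend 'g' → 'gjmclzq'
j=7: prepend 'e' → 'egjmclzq'
j=8: prepend 'u' → 'uegjmclzq'
j=9: prepend 'e' → 'euegjmclzq'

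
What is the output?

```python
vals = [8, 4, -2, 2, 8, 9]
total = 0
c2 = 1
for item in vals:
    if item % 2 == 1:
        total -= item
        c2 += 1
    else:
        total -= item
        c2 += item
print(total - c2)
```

item=8: not odd, total = 0-8 = -8; c2=9
item=4: not odd, total = (-8)-4 = -12; c2=13
item=-2: not odd, total = (-12)-(-2) = -10; c2=11
item=2: not odd, total = (-10)-2 = -12; c2=13
item=8: not odd, total = (-12)-8 = -20; c2=21
item=9: odd, total = (-20)-9 = -29; c2=22
total-c2 = (-29)-22 = -51

-51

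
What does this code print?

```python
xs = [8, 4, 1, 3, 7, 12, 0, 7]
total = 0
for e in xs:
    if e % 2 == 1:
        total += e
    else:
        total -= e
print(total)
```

e=8: not odd, total = 0-8 = -8
e=4: not odd, total = (-8)-4 = -12
e=1: odd, total = (-12)+1 = -11
e=3: odd, total = (-11)+3 = -8
e=7: odd, total = (-8)+7 = -1
e=12: not odd, total = (-1)-12 = -13
e=0: not odd, total = (-13)-0 = -13
e=7: odd, total = (-13)+7 = -6

-6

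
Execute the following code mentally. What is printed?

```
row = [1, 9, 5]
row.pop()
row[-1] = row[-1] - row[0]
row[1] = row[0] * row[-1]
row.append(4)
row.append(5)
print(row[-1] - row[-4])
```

pop() removes 5 → [1, 9]
row[-1] = row[-1]-row[0] = 9-1 = 8 → [1, 8]
row[1] = row[0]*row[-1] = 1*8 = 8 → [1, 8]
append 4 → [1, 8, 4]
append 5 → [1, 8, 4, 5]
row[-1]-row[-4] = 5-1 = 4

4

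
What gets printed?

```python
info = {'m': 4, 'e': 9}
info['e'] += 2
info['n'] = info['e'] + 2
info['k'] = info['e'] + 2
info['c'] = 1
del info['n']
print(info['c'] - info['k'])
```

info['e'] = 9+2 = 11 → {'m': 4, 'e': 11}
info['n'] = info['e']+2 = 13 → {'m': 4, 'e': 11, 'n': 13}
info['k'] = info['e']+2 = 13 → {'m': 4, 'e': 11, 'n': 13, 'k': 13}
info['c'] = 1 → {'m': 4, 'e': 11, 'n': 13, 'k': 13, 'c': 1}
del 'n' → {'m': 4, 'e': 11, 'k': 13, 'c': 1}
info['c']-info['k'] = 1-13 = -12

-12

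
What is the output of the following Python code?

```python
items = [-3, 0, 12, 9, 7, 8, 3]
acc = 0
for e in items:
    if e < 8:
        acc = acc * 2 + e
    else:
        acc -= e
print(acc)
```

e=-3: <8, acc = 0*2+(-3) = -3
e=0: <8, acc = (-3)*2+0 = -6
e=12: not <8, acc = (-6)-12 = -18
e=9: not <8, acc = (-18)-9 = -27
e=7: <8, acc = (-27)*2+7 = -47
e=8: not <8, acc = (-47)-8 = -55
e=3: <8, acc = (-55)*2+3 = -107

-107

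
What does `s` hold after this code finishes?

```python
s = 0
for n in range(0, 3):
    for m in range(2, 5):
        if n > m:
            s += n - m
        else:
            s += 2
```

n=0,m=2: not 0>2, s = 0+2 = 2
n=0,m=3: not 0>3, s = 2+2 = 4
n=0,m=4: not 0>4, s = 4+2 = 6
n=1,m=2: not 1>2, s = 6+2 = 8
n=1,m=3: not 1>3, s = 8+2 = 10
n=1,m=4: not 1>4, s = 10+2 = 12
n=2,m=2: not 2>2, s = 12+2 = 14
n=2,m=3: not 2>3, s = 14+2 = 16
n=2,m=4: not 2>4, s = 16+2 = 18

18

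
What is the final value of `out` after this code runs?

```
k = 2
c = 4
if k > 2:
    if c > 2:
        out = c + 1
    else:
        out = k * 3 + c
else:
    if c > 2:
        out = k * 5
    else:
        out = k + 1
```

k=2, c=4
k > 2 is False; c > 2 is True
→ out = k * 5 = 10

10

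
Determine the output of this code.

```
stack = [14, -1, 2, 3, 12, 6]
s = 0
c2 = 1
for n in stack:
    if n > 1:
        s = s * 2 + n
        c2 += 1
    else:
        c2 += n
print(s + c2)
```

287

n=14: >1, s = 0*2+14 = 14; c2=2
n=-1: not >1; c2=1
n=2: >1, s = 14*2+2 = 30; c2=2
n=3: >1, s = 30*2+3 = 63; c2=3
n=12: >1, s = 63*2+12 = 138; c2=4
n=6: >1, s = 138*2+6 = 282; c2=5
s+c2 = 282+5 = 287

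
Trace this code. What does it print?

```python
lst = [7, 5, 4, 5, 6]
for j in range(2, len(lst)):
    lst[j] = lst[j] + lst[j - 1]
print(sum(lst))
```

55

j=2: lst[2] = 4+5 = 9 → [7, 5, 9, 5, 6]
j=3: lst[3] = 5+9 = 14 → [7, 5, 9, 14, 6]
j=4: lst[4] = 6+14 = 20 → [7, 5, 9, 14, 20]
sum = 55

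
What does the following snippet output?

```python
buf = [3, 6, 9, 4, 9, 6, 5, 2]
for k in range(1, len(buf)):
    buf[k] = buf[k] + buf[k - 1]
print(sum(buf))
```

206

k=1: buf[1] = 6+3 = 9 → [3, 9, 9, 4, 9, 6, 5, 2]
k=2: buf[2] = 9+9 = 18 → [3, 9, 18, 4, 9, 6, 5, 2]
k=3: buf[3] = 4+18 = 22 → [3, 9, 18, 22, 9, 6, 5, 2]
k=4: buf[4] = 9+22 = 31 → [3, 9, 18, 22, 31, 6, 5, 2]
k=5: buf[5] = 6+31 = 37 → [3, 9, 18, 22, 31, 37, 5, 2]
k=6: buf[6] = 5+37 = 42 → [3, 9, 18, 22, 31, 37, 42, 2]
k=7: buf[7] = 2+42 = 44 → [3, 9, 18, 22, 31, 37, 42, 44]
sum = 206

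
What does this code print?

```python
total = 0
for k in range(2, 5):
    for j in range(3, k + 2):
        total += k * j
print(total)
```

k=2,j=3: total = 0+6 = 6
k=3,j=3: total = 6+9 = 15
k=3,j=4: total = 15+12 = 27
k=4,j=3: total = 27+12 = 39
k=4,j=4: total = 39+16 = 55
k=4,j=5: total = 55+20 = 75

75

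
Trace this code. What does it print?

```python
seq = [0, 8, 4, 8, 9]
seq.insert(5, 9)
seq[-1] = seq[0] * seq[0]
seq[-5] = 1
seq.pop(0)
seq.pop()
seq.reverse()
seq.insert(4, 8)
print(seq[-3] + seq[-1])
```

insert 9 at 5 → [0, 8, 4, 8, 9, 9]
seq[-1] = seq[0]*seq[0] = 0*0 = 0 → [0, 8, 4, 8, 9, 0]
seq[-5] = 1 → [0, 1, 4, 8, 9, 0]
pop(0) removes 0 → [1, 4, 8, 9, 0]
pop() removes 0 → [1, 4, 8, 9]
reverse → [9, 8, 4, 1]
insert 8 at 4 → [9, 8, 4, 1, 8]
seq[-3]+seq[-1] = 4+8 = 12

12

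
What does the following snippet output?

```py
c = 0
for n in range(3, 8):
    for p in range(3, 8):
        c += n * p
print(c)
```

625

n=3,p=3: c = 0+9 = 9
n=3,p=4: c = 9+12 = 21
n=3,p=5: c = 21+15 = 36
n=3,p=6: c = 36+18 = 54
n=3,p=7: c = 54+21 = 75
n=4,p=3: c = 75+12 = 87
n=4,p=4: c = 87+16 = 103
n=4,p=5: c = 103+20 = 123
n=4,p=6: c = 123+24 = 147
n=4,p=7: c = 147+28 = 175
n=5,p=3: c = 175+15 = 190
n=5,p=4: c = 190+20 = 210
n=5,p=5: c = 210+25 = 235
n=5,p=6: c = 235+30 = 265
n=5,p=7: c = 265+35 = 300
n=6,p=3: c = 300+18 = 318
n=6,p=4: c = 318+24 = 342
n=6,p=5: c = 342+30 = 372
n=6,p=6: c = 372+36 = 408
n=6,p=7: c = 408+42 = 450
n=7,p=3: c = 450+21 = 471
n=7,p=4: c = 471+28 = 499
n=7,p=5: c = 499+35 = 534
n=7,p=6: c = 534+42 = 576
n=7,p=7: c = 576+49 = 625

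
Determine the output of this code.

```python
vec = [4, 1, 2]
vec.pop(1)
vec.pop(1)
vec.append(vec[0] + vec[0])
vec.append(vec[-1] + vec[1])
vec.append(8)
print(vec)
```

[4, 8, 16, 8]

pop(1) removes 1 → [4, 2]
pop(1) removes 2 → [4]
append vec[0]+vec[0] = 4+4 = 8 → [4, 8]
append vec[-1]+vec[1] = 8+8 = 16 → [4, 8, 16]
append 8 → [4, 8, 16, 8]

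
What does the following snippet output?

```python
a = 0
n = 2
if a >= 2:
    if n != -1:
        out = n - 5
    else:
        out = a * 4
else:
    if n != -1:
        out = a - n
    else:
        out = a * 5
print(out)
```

a=0, n=2
a >= 2 is False; n != -1 is True
→ out = a - n = -2

-2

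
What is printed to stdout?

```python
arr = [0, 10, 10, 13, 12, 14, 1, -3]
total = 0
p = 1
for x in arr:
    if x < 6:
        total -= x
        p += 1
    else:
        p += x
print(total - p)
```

-61

x=0: <6, total = 0-0 = 0; p=2
x=10: not <6; p=12
x=10: not <6; p=22
x=13: not <6; p=35
x=12: not <6; p=47
x=14: not <6; p=61
x=1: <6, total = 0-1 = -1; p=62
x=-3: <6, total = (-1)-(-3) = 2; p=63
total-p = 2-63 = -61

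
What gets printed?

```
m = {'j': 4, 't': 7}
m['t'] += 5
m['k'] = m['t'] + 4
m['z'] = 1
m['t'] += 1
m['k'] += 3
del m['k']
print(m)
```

m['t'] = 7+5 = 12 → {'j': 4, 't': 12}
m['k'] = m['t']+4 = 16 → {'j': 4, 't': 12, 'k': 16}
m['z'] = 1 → {'j': 4, 't': 12, 'k': 16, 'z': 1}
m['t'] = 12+1 = 13 → {'j': 4, 't': 13, 'k': 16, 'z': 1}
m['k'] = 16+3 = 19 → {'j': 4, 't': 13, 'k': 19, 'z': 1}
del 'k' → {'j': 4, 't': 13, 'z': 1}

{'j': 4, 't': 13, 'z': 1}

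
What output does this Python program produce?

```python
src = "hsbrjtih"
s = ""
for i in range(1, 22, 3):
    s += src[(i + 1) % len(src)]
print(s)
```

bthrisj

i=1: add src[2]='b' → 'b'
i=4: add src[5]='t' → 'bt'
i=7: add src[0]='h' → 'bth'
i=10: add src[3]='r' → 'bthr'
i=13: add src[6]='i' → 'bthri'
i=16: add src[1]='s' → 'bthris'
i=19: add src[4]='j' → 'bthrisj'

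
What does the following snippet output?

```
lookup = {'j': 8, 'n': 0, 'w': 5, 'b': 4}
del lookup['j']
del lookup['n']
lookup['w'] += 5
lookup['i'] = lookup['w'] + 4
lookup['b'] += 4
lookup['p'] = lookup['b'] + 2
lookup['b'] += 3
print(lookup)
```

{'w': 10, 'b': 11, 'i': 14, 'p': 10}

del 'j' → {'n': 0, 'w': 5, 'b': 4}
del 'n' → {'w': 5, 'b': 4}
lookup['w'] = 5+5 = 10 → {'w': 10, 'b': 4}
lookup['i'] = lookup['w']+4 = 14 → {'w': 10, 'b': 4, 'i': 14}
lookup['b'] = 4+4 = 8 → {'w': 10, 'b': 8, 'i': 14}
lookup['p'] = lookup['b']+2 = 10 → {'w': 10, 'b': 8, 'i': 14, 'p': 10}
lookup['b'] = 8+3 = 11 → {'w': 10, 'b': 11, 'i': 14, 'p': 10}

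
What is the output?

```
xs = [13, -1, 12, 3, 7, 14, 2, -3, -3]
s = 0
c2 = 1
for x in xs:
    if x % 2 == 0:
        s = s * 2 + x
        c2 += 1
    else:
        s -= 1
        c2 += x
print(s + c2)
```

72

x=13: not even, s = 0-1 = -1; c2=14
x=-1: not even, s = (-1)-1 = -2; c2=13
x=12: even, s = (-2)*2+12 = 8; c2=14
x=3: not even, s = 8-1 = 7; c2=17
x=7: not even, s = 7-1 = 6; c2=24
x=14: even, s = 6*2+14 = 26; c2=25
x=2: even, s = 26*2+2 = 54; c2=26
x=-3: not even, s = 54-1 = 53; c2=23
x=-3: not even, s = 53-1 = 52; c2=20
s+c2 = 52+20 = 72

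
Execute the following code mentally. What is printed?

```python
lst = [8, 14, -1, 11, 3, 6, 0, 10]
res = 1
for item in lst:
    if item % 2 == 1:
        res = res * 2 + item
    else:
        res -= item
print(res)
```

-163

item=8: not odd, res = 1-8 = -7
item=14: not odd, res = (-7)-14 = -21
item=-1: odd, res = (-21)*2+(-1) = -43
item=11: odd, res = (-43)*2+11 = -75
item=3: odd, res = (-75)*2+3 = -147
item=6: not odd, res = (-147)-6 = -153
item=0: not odd, res = (-153)-0 = -153
item=10: not odd, res = (-153)-10 = -163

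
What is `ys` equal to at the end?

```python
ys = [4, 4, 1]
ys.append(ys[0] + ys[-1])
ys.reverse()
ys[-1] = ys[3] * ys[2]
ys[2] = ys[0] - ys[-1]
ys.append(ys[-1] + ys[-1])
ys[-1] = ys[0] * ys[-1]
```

append ys[0]+ys[-1] = 4+1 = 5 → [4, 4, 1, 5]
reverse → [5, 1, 4, 4]
ys[-1] = ys[3]*ys[2] = 4*4 = 16 → [5, 1, 4, 16]
ys[2] = ys[0]-ys[-1] = 5-16 = -11 → [5, 1, -11, 16]
append ys[-1]+ys[-1] = 16+16 = 32 → [5, 1, -11, 16, 32]
ys[-1] = ys[0]*ys[-1] = 5*32 = 160 → [5, 1, -11, 16, 160]

[5, 1, -11, 16, 160]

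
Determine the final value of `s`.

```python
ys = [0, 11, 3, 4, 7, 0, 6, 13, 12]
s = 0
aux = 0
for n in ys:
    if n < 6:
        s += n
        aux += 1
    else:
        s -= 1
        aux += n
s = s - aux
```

n=0: <6, s = 0+0 = 0; aux=1
n=11: not <6, s = 0-1 = -1; aux=12
n=3: <6, s = (-1)+3 = 2; aux=13
n=4: <6, s = 2+4 = 6; aux=14
n=7: not <6, s = 6-1 = 5; aux=21
n=0: <6, s = 5+0 = 5; aux=22
n=6: not <6, s = 5-1 = 4; aux=28
n=13: not <6, s = 4-1 = 3; aux=41
n=12: not <6, s = 3-1 = 2; aux=53
s-aux = 2-53 = -51

-51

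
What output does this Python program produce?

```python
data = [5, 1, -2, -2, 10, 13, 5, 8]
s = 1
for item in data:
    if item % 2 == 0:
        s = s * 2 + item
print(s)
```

item=5: not even
item=1: not even
item=-2: even, s = 1*2+(-2) = 0
item=-2: even, s = 0*2+(-2) = -2
item=10: even, s = (-2)*2+10 = 6
item=13: not even
item=5: not even
item=8: even, s = 6*2+8 = 20

20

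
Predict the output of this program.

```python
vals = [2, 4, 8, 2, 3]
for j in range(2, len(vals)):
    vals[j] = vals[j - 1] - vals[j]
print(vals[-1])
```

-9

j=2: vals[2] = 4-8 = -4 → [2, 4, -4, 2, 3]
j=3: vals[3] = (-4)-2 = -6 → [2, 4, -4, -6, 3]
j=4: vals[4] = (-6)-3 = -9 → [2, 4, -4, -6, -9]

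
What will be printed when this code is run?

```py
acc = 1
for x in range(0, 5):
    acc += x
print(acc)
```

x=0: acc = 1+0 = 1
x=1: acc = 1+1 = 2
x=2: acc = 2+2 = 4
x=3: acc = 4+3 = 7
x=4: acc = 7+4 = 11

11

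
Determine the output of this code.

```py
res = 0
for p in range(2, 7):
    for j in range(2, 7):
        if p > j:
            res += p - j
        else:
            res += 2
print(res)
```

p=2,j=2: not 2>2, res = 0+2 = 2
p=2,j=3: not 2>3, res = 2+2 = 4
p=2,j=4: not 2>4, res = 4+2 = 6
p=2,j=5: not 2>5, res = 6+2 = 8
p=2,j=6: not 2>6, res = 8+2 = 10
p=3,j=2: 3>2, res = 10+1 = 11
p=3,j=3: not 3>3, res = 11+2 = 13
p=3,j=4: not 3>4, res = 13+2 = 15
p=3,j=5: not 3>5, res = 15+2 = 17
p=3,j=6: not 3>6, res = 17+2 = 19
p=4,j=2: 4>2, res = 19+2 = 21
p=4,j=3: 4>3, res = 21+1 = 22
p=4,j=4: not 4>4, res = 22+2 = 24
p=4,j=5: not 4>5, res = 24+2 = 26
p=4,j=6: not 4>6, res = 26+2 = 28
p=5,j=2: 5>2, res = 28+3 = 31
p=5,j=3: 5>3, res = 31+2 = 33
p=5,j=4: 5>4, res = 33+1 = 34
p=5,j=5: not 5>5, res = 34+2 = 36
p=5,j=6: not 5>6, res = 36+2 = 38
p=6,j=2: 6>2, res = 38+4 = 42
p=6,j=3: 6>3, res = 42+3 = 45
p=6,j=4: 6>4, res = 45+2 = 47
p=6,j=5: 6>5, res = 47+1 = 48
p=6,j=6: not 6>6, res = 48+2 = 50

50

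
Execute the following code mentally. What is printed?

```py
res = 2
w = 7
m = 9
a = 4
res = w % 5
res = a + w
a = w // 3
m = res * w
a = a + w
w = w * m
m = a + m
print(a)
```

9

res = 7%5 = 2
res = 4+7 = 11
a = 7//3 = 2
m = 11*7 = 77
a = 2+7 = 9
w = 7*77 = 539
m = 9+77 = 86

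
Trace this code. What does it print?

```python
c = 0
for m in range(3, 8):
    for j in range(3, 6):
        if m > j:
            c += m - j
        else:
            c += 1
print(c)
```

25

m=3,j=3: not 3>3, c = 0+1 = 1
m=3,j=4: not 3>4, c = 1+1 = 2
m=3,j=5: not 3>5, c = 2+1 = 3
m=4,j=3: 4>3, c = 3+1 = 4
m=4,j=4: not 4>4, c = 4+1 = 5
m=4,j=5: not 4>5, c = 5+1 = 6
m=5,j=3: 5>3, c = 6+2 = 8
m=5,j=4: 5>4, c = 8+1 = 9
m=5,j=5: not 5>5, c = 9+1 = 10
m=6,j=3: 6>3, c = 10+3 = 13
m=6,j=4: 6>4, c = 13+2 = 15
m=6,j=5: 6>5, c = 15+1 = 16
m=7,j=3: 7>3, c = 16+4 = 20
m=7,j=4: 7>4, c = 20+3 = 23
m=7,j=5: 7>5, c = 23+2 = 25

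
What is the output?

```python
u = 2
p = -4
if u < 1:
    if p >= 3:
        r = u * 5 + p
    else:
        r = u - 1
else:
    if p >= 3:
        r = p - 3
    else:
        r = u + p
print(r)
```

-2

u=2, p=-4
u < 1 is False; p >= 3 is False
→ r = u + p = -2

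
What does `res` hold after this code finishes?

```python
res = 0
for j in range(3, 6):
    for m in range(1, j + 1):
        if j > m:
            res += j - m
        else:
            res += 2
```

25

j=3,m=1: 3>1, res = 0+2 = 2
j=3,m=2: 3>2, res = 2+1 = 3
j=3,m=3: not 3>3, res = 3+2 = 5
j=4,m=1: 4>1, res = 5+3 = 8
j=4,m=2: 4>2, res = 8+2 = 10
j=4,m=3: 4>3, res = 10+1 = 11
j=4,m=4: not 4>4, res = 11+2 = 13
j=5,m=1: 5>1, res = 13+4 = 17
j=5,m=2: 5>2, res = 17+3 = 20
j=5,m=3: 5>3, res = 20+2 = 22
j=5,m=4: 5>4, res = 22+1 = 23
j=5,m=5: not 5>5, res = 23+2 = 25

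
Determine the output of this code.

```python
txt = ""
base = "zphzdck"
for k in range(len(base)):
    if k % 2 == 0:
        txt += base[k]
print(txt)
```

k=0: add 'z' → 'z'
k=1: skip
k=2: add 'h' → 'zh'
k=3: skip
k=4: add 'd' → 'zhd'
k=5: skip
k=6: add 'k' → 'zhdk'

zhdk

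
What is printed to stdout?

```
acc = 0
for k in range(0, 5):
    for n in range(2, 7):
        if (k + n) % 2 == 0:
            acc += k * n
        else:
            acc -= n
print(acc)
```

56

k=0,n=2: even sum, acc = 0+0 = 0
k=0,n=3: odd sum, acc = 0-3 = -3
k=0,n=4: even sum, acc = (-3)+0 = -3
k=0,n=5: odd sum, acc = (-3)-5 = -8
k=0,n=6: even sum, acc = (-8)+0 = -8
k=1,n=2: odd sum, acc = (-8)-2 = -10
k=1,n=3: even sum, acc = (-10)+3 = -7
k=1,n=4: odd sum, acc = (-7)-4 = -11
k=1,n=5: even sum, acc = (-11)+5 = -6
k=1,n=6: odd sum, acc = (-6)-6 = -12
k=2,n=2: even sum, acc = (-12)+4 = -8
k=2,n=3: odd sum, acc = (-8)-3 = -11
k=2,n=4: even sum, acc = (-11)+8 = -3
k=2,n=5: odd sum, acc = (-3)-5 = -8
k=2,n=6: even sum, acc = (-8)+12 = 4
k=3,n=2: odd sum, acc = 4-2 = 2
k=3,n=3: even sum, acc = 2+9 = 11
k=3,n=4: odd sum, acc = 11-4 = 7
k=3,n=5: even sum, acc = 7+15 = 22
k=3,n=6: odd sum, acc = 22-6 = 16
k=4,n=2: even sum, acc = 16+8 = 24
k=4,n=3: odd sum, acc = 24-3 = 21
k=4,n=4: even sum, acc = 21+16 = 37
k=4,n=5: odd sum, acc = 37-5 = 32
k=4,n=6: even sum, acc = 32+24 = 56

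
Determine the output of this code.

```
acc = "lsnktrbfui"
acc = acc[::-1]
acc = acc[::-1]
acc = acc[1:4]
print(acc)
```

snk

reverse → 'iufbrtknsl'
reverse → 'lsnktrbfui'
slice [1:4] → 'snk'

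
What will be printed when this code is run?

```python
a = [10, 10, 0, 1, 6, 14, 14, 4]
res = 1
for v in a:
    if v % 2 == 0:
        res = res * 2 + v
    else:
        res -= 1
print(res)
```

v=10: even, res = 1*2+10 = 12
v=10: even, res = 12*2+10 = 34
v=0: even, res = 34*2+0 = 68
v=1: not even, res = 68-1 = 67
v=6: even, res = 67*2+6 = 140
v=14: even, res = 140*2+14 = 294
v=14: even, res = 294*2+14 = 602
v=4: even, res = 602*2+4 = 1208

1208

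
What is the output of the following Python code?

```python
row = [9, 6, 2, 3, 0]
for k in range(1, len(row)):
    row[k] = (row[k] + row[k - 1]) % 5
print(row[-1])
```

k=1: row[1] = (6+9)%5 = 0 → [9, 0, 2, 3, 0]
k=2: row[2] = (2+0)%5 = 2 → [9, 0, 2, 3, 0]
k=3: row[3] = (3+2)%5 = 0 → [9, 0, 2, 0, 0]
k=4: row[4] = (0+0)%5 = 0 → [9, 0, 2, 0, 0]

0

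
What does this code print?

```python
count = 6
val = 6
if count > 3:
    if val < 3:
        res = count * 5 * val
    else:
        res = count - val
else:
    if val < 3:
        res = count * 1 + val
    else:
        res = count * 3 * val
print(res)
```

count=6, val=6
count > 3 is True; val < 3 is False
→ res = count - val = 0

0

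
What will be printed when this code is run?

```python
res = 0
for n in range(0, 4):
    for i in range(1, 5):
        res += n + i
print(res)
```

64

n=0,i=1: res = 0+1 = 1
n=0,i=2: res = 1+2 = 3
n=0,i=3: res = 3+3 = 6
n=0,i=4: res = 6+4 = 10
n=1,i=1: res = 10+2 = 12
n=1,i=2: res = 12+3 = 15
n=1,i=3: res = 15+4 = 19
n=1,i=4: res = 19+5 = 24
n=2,i=1: res = 24+3 = 27
n=2,i=2: res = 27+4 = 31
n=2,i=3: res = 31+5 = 36
n=2,i=4: res = 36+6 = 42
n=3,i=1: res = 42+4 = 46
n=3,i=2: res = 46+5 = 51
n=3,i=3: res = 51+6 = 57
n=3,i=4: res = 57+7 = 64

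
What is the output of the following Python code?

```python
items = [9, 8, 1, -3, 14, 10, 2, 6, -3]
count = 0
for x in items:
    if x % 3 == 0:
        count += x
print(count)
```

9

x=9: %3==0, count = 0+9 = 9
x=8: not %3==0
x=1: not %3==0
x=-3: %3==0, count = 9+(-3) = 6
x=14: not %3==0
x=10: not %3==0
x=2: not %3==0
x=6: %3==0, count = 6+6 = 12
x=-3: %3==0, count = 12+(-3) = 9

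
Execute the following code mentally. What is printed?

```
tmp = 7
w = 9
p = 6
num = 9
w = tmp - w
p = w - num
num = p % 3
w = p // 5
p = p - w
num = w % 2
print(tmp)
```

w = 7-9 = -2
p = (-2)-9 = -11
num = (-11)%3 = 1
w = (-11)//5 = -3
p = (-11)-(-3) = -8
num = (-3)%2 = 1

7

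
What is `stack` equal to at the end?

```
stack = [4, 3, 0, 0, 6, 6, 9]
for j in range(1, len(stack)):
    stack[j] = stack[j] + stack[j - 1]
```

[4, 7, 7, 7, 13, 19, 28]

j=1: stack[1] = 3+4 = 7 → [4, 7, 0, 0, 6, 6, 9]
j=2: stack[2] = 0+7 = 7 → [4, 7, 7, 0, 6, 6, 9]
j=3: stack[3] = 0+7 = 7 → [4, 7, 7, 7, 6, 6, 9]
j=4: stack[4] = 6+7 = 13 → [4, 7, 7, 7, 13, 6, 9]
j=5: stack[5] = 6+13 = 19 → [4, 7, 7, 7, 13, 19, 9]
j=6: stack[6] = 9+19 = 28 → [4, 7, 7, 7, 13, 19, 28]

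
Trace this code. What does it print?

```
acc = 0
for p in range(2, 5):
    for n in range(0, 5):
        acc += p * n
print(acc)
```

p=2,n=0: acc = 0+0 = 0
p=2,n=1: acc = 0+2 = 2
p=2,n=2: acc = 2+4 = 6
p=2,n=3: acc = 6+6 = 12
p=2,n=4: acc = 12+8 = 20
p=3,n=0: acc = 20+0 = 20
p=3,n=1: acc = 20+3 = 23
p=3,n=2: acc = 23+6 = 29
p=3,n=3: acc = 29+9 = 38
p=3,n=4: acc = 38+12 = 50
p=4,n=0: acc = 50+0 = 50
p=4,n=1: acc = 50+4 = 54
p=4,n=2: acc = 54+8 = 62
p=4,n=3: acc = 62+12 = 74
p=4,n=4: acc = 74+16 = 90

90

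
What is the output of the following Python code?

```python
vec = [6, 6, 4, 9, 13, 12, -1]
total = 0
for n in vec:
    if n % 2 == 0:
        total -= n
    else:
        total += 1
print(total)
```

-25

n=6: even, total = 0-6 = -6
n=6: even, total = (-6)-6 = -12
n=4: even, total = (-12)-4 = -16
n=9: not even, total = (-16)+1 = -15
n=13: not even, total = (-15)+1 = -14
n=12: even, total = (-14)-12 = -26
n=-1: not even, total = (-26)+1 = -25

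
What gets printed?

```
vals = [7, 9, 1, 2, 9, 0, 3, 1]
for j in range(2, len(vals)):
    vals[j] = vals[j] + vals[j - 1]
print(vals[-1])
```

25

j=2: vals[2] = 1+9 = 10 → [7, 9, 10, 2, 9, 0, 3, 1]
j=3: vals[3] = 2+10 = 12 → [7, 9, 10, 12, 9, 0, 3, 1]
j=4: vals[4] = 9+12 = 21 → [7, 9, 10, 12, 21, 0, 3, 1]
j=5: vals[5] = 0+21 = 21 → [7, 9, 10, 12, 21, 21, 3, 1]
j=6: vals[6] = 3+21 = 24 → [7, 9, 10, 12, 21, 21, 24, 1]
j=7: vals[7] = 1+24 = 25 → [7, 9, 10, 12, 21, 21, 24, 25]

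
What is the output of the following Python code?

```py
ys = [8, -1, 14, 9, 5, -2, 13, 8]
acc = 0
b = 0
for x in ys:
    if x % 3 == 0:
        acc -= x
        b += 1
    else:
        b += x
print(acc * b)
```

-414

x=8: not %3==0; b=8
x=-1: not %3==0; b=7
x=14: not %3==0; b=21
x=9: %3==0, acc = 0-9 = -9; b=22
x=5: not %3==0; b=27
x=-2: not %3==0; b=25
x=13: not %3==0; b=38
x=8: not %3==0; b=46
acc*b = (-9)*46 = -414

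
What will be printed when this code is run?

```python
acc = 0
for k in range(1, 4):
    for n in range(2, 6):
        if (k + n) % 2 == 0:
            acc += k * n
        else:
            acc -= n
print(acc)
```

k=1,n=2: odd sum, acc = 0-2 = -2
k=1,n=3: even sum, acc = (-2)+3 = 1
k=1,n=4: odd sum, acc = 1-4 = -3
k=1,n=5: even sum, acc = (-3)+5 = 2
k=2,n=2: even sum, acc = 2+4 = 6
k=2,n=3: odd sum, acc = 6-3 = 3
k=2,n=4: even sum, acc = 3+8 = 11
k=2,n=5: odd sum, acc = 11-5 = 6
k=3,n=2: odd sum, acc = 6-2 = 4
k=3,n=3: even sum, acc = 4+9 = 13
k=3,n=4: odd sum, acc = 13-4 = 9
k=3,n=5: even sum, acc = 9+15 = 24

24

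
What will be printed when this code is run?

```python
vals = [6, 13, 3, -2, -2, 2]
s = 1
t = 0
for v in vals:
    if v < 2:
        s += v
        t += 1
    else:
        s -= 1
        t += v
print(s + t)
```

19

v=6: not <2, s = 1-1 = 0; t=6
v=13: not <2, s = 0-1 = -1; t=19
v=3: not <2, s = (-1)-1 = -2; t=22
v=-2: <2, s = (-2)+(-2) = -4; t=23
v=-2: <2, s = (-4)+(-2) = -6; t=24
v=2: not <2, s = (-6)-1 = -7; t=26
s+t = (-7)+26 = 19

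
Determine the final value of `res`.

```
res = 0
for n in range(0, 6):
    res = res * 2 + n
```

57

n=0: res = 0*2+0 = 0
n=1: res = 0*2+1 = 1
n=2: res = 1*2+2 = 4
n=3: res = 4*2+3 = 11
n=4: res = 11*2+4 = 26
n=5: res = 26*2+5 = 57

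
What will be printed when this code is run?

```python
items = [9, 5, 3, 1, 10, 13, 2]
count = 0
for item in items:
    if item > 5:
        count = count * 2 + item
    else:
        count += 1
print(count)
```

82

item=9: >5, count = 0*2+9 = 9
item=5: not >5, count = 9+1 = 10
item=3: not >5, count = 10+1 = 11
item=1: not >5, count = 11+1 = 12
item=10: >5, count = 12*2+10 = 34
item=13: >5, count = 34*2+13 = 81
item=2: not >5, count = 81+1 = 82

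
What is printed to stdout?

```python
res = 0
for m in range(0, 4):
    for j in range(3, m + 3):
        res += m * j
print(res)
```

m=1,j=3: res = 0+3 = 3
m=2,j=3: res = 3+6 = 9
m=2,j=4: res = 9+8 = 17
m=3,j=3: res = 17+9 = 26
m=3,j=4: res = 26+12 = 38
m=3,j=5: res = 38+15 = 53

53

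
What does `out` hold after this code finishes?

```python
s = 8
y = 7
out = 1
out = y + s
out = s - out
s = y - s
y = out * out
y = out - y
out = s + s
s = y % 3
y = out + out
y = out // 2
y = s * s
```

-2

out = 7+8 = 15
out = 8-15 = -7
s = 7-8 = -1
y = (-7)*(-7) = 49
y = (-7)-49 = -56
out = (-1)+(-1) = -2
s = (-56)%3 = 1
y = (-2)+(-2) = -4
y = (-2)//2 = -1
y = 1*1 = 1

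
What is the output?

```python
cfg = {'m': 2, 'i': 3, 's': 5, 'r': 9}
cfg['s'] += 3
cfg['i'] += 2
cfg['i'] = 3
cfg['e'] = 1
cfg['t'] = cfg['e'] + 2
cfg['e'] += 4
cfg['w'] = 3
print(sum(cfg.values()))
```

33

cfg['s'] = 5+3 = 8 → {'m': 2, 'i': 3, 's': 8, 'r': 9}
cfg['i'] = 3+2 = 5 → {'m': 2, 'i': 5, 's': 8, 'r': 9}
cfg['i'] = 3 → {'m': 2, 'i': 3, 's': 8, 'r': 9}
cfg['e'] = 1 → {'m': 2, 'i': 3, 's': 8, 'r': 9, 'e': 1}
cfg['t'] = cfg['e']+2 = 3 → {'m': 2, 'i': 3, 's': 8, 'r': 9, 'e': 1, 't': 3}
cfg['e'] = 1+4 = 5 → {'m': 2, 'i': 3, 's': 8, 'r': 9, 'e': 5, 't': 3}
cfg['w'] = 3 → {'m': 2, 'i': 3, 's': 8, 'r': 9, 'e': 5, 't': 3, 'w': 3}
sum of values = 33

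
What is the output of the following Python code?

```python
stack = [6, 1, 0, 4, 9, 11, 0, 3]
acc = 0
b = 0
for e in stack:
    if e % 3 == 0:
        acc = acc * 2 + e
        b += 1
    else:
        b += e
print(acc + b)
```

156

e=6: %3==0, acc = 0*2+6 = 6; b=1
e=1: not %3==0; b=2
e=0: %3==0, acc = 6*2+0 = 12; b=3
e=4: not %3==0; b=7
e=9: %3==0, acc = 12*2+9 = 33; b=8
e=11: not %3==0; b=19
e=0: %3==0, acc = 33*2+0 = 66; b=20
e=3: %3==0, acc = 66*2+3 = 135; b=21
acc+b = 135+21 = 156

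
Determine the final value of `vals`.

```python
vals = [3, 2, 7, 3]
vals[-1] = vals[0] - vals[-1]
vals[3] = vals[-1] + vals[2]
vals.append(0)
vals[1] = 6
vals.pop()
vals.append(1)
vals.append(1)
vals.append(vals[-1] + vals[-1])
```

[3, 6, 7, 7, 1, 1, 2]

vals[-1] = vals[0]-vals[-1] = 3-3 = 0 → [3, 2, 7, 0]
vals[3] = vals[-1]+vals[2] = 0+7 = 7 → [3, 2, 7, 7]
append 0 → [3, 2, 7, 7, 0]
vals[1] = 6 → [3, 6, 7, 7, 0]
pop() removes 0 → [3, 6, 7, 7]
append 1 → [3, 6, 7, 7, 1]
append 1 → [3, 6, 7, 7, 1, 1]
append vals[-1]+vals[-1] = 1+1 = 2 → [3, 6, 7, 7, 1, 1, 2]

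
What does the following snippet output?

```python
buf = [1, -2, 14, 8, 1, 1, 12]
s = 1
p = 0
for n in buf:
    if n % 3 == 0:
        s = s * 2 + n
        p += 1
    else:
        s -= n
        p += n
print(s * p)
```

n=1: not %3==0, s = 1-1 = 0; p=1
n=-2: not %3==0, s = 0-(-2) = 2; p=-1
n=14: not %3==0, s = 2-14 = -12; p=13
n=8: not %3==0, s = (-12)-8 = -20; p=21
n=1: not %3==0, s = (-20)-1 = -21; p=22
n=1: not %3==0, s = (-21)-1 = -22; p=23
n=12: %3==0, s = (-22)*2+12 = -32; p=24
s*p = (-32)*24 = -768

-768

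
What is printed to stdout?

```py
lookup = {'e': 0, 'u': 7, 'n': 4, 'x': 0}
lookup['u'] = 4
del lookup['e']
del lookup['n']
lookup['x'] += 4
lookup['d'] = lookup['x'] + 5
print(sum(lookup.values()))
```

17

lookup['u'] = 4 → {'e': 0, 'u': 4, 'n': 4, 'x': 0}
del 'e' → {'u': 4, 'n': 4, 'x': 0}
del 'n' → {'u': 4, 'x': 0}
lookup['x'] = 0+4 = 4 → {'u': 4, 'x': 4}
lookup['d'] = lookup['x']+5 = 9 → {'u': 4, 'x': 4, 'd': 9}
sum of values = 17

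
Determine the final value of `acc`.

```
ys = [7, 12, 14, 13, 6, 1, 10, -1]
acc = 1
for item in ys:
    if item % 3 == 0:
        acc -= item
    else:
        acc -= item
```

item=7: not %3==0, acc = 1-7 = -6
item=12: %3==0, acc = (-6)-12 = -18
item=14: not %3==0, acc = (-18)-14 = -32
item=13: not %3==0, acc = (-32)-13 = -45
item=6: %3==0, acc = (-45)-6 = -51
item=1: not %3==0, acc = (-51)-1 = -52
item=10: not %3==0, acc = (-52)-10 = -62
item=-1: not %3==0, acc = (-62)-(-1) = -61

-61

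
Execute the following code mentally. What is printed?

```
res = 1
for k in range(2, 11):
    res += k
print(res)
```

k=2: res = 1+2 = 3
k=3: res = 3+3 = 6
k=4: res = 6+4 = 10
k=5: res = 10+5 = 15
k=6: res = 15+6 = 21
k=7: res = 21+7 = 28
k=8: res = 28+8 = 36
k=9: res = 36+9 = 45
k=10: res = 45+10 = 55

55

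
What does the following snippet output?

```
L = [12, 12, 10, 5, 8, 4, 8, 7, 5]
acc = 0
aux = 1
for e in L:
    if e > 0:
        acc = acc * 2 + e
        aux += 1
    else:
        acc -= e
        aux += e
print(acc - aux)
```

5609

e=12: >0, acc = 0*2+12 = 12; aux=2
e=12: >0, acc = 12*2+12 = 36; aux=3
e=10: >0, acc = 36*2+10 = 82; aux=4
e=5: >0, acc = 82*2+5 = 169; aux=5
e=8: >0, acc = 169*2+8 = 346; aux=6
e=4: >0, acc = 346*2+4 = 696; aux=7
e=8: >0, acc = 696*2+8 = 1400; aux=8
e=7: >0, acc = 1400*2+7 = 2807; aux=9
e=5: >0, acc = 2807*2+5 = 5619; aux=10
acc-aux = 5619-10 = 5609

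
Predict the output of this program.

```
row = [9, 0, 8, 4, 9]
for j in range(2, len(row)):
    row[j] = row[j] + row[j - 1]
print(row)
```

j=2: row[2] = 8+0 = 8 → [9, 0, 8, 4, 9]
j=3: row[3] = 4+8 = 12 → [9, 0, 8, 12, 9]
j=4: row[4] = 9+12 = 21 → [9, 0, 8, 12, 21]

[9, 0, 8, 12, 21]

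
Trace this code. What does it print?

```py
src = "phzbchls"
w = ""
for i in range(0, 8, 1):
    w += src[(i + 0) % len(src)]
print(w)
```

i=0: add src[0]='p' → 'p'
i=1: add src[1]='h' → 'ph'
i=2: add src[2]='z' → 'phz'
i=3: add src[3]='b' → 'phzb'
i=4: add src[4]='c' → 'phzbc'
i=5: add src[5]='h' → 'phzbch'
i=6: add src[6]='l' → 'phzbchl'
i=7: add src[7]='s' → 'phzbchls'

phzbchls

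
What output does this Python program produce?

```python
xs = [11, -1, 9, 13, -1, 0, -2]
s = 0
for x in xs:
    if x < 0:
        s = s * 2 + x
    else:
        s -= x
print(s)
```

-184

x=11: not <0, s = 0-11 = -11
x=-1: <0, s = (-11)*2+(-1) = -23
x=9: not <0, s = (-23)-9 = -32
x=13: not <0, s = (-32)-13 = -45
x=-1: <0, s = (-45)*2+(-1) = -91
x=0: not <0, s = (-91)-0 = -91
x=-2: <0, s = (-91)*2+(-2) = -184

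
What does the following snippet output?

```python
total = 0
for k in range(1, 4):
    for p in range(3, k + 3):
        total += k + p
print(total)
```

36

k=1,p=3: total = 0+4 = 4
k=2,p=3: total = 4+5 = 9
k=2,p=4: total = 9+6 = 15
k=3,p=3: total = 15+6 = 21
k=3,p=4: total = 21+7 = 28
k=3,p=5: total = 28+8 = 36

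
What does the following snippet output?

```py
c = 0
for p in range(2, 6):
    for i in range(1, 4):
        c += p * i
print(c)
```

84

p=2,i=1: c = 0+2 = 2
p=2,i=2: c = 2+4 = 6
p=2,i=3: c = 6+6 = 12
p=3,i=1: c = 12+3 = 15
p=3,i=2: c = 15+6 = 21
p=3,i=3: c = 21+9 = 30
p=4,i=1: c = 30+4 = 34
p=4,i=2: c = 34+8 = 42
p=4,i=3: c = 42+12 = 54
p=5,i=1: c = 54+5 = 59
p=5,i=2: c = 59+10 = 69
p=5,i=3: c = 69+15 = 84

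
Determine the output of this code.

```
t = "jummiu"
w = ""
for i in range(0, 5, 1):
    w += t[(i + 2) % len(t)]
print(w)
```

mmiuj

i=0: add t[2]='m' → 'm'
i=1: add t[3]='m' → 'mm'
i=2: add t[4]='i' → 'mmi'
i=3: add t[5]='u' → 'mmiu'
i=4: add t[0]='j' → 'mmiuj'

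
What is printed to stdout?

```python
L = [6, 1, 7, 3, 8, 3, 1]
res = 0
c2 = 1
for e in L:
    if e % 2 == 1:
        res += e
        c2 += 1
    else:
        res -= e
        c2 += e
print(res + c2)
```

21

e=6: not odd, res = 0-6 = -6; c2=7
e=1: odd, res = (-6)+1 = -5; c2=8
e=7: odd, res = (-5)+7 = 2; c2=9
e=3: odd, res = 2+3 = 5; c2=10
e=8: not odd, res = 5-8 = -3; c2=18
e=3: odd, res = (-3)+3 = 0; c2=19
e=1: odd, res = 0+1 = 1; c2=20
res+c2 = 1+20 = 21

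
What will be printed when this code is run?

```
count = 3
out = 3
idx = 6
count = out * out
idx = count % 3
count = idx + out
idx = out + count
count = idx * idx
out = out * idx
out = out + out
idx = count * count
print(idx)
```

1296

count = 3*3 = 9
idx = 9%3 = 0
count = 0+3 = 3
idx = 3+3 = 6
count = 6*6 = 36
out = 3*6 = 18
out = 18+18 = 36
idx = 36*36 = 1296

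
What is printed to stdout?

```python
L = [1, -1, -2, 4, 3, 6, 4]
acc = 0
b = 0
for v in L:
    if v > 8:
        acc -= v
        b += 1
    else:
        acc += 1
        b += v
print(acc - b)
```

-8

v=1: not >8, acc = 0+1 = 1; b=1
v=-1: not >8, acc = 1+1 = 2; b=0
v=-2: not >8, acc = 2+1 = 3; b=-2
v=4: not >8, acc = 3+1 = 4; b=2
v=3: not >8, acc = 4+1 = 5; b=5
v=6: not >8, acc = 5+1 = 6; b=11
v=4: not >8, acc = 6+1 = 7; b=15
acc-b = 7-15 = -8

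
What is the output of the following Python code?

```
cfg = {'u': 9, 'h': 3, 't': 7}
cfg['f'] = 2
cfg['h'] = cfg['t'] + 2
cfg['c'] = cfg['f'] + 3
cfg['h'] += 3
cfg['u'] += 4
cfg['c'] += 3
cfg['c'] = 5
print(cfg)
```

{'u': 13, 'h': 12, 't': 7, 'f': 2, 'c': 5}

cfg['f'] = 2 → {'u': 9, 'h': 3, 't': 7, 'f': 2}
cfg['h'] = cfg['t']+2 = 9 → {'u': 9, 'h': 9, 't': 7, 'f': 2}
cfg['c'] = cfg['f']+3 = 5 → {'u': 9, 'h': 9, 't': 7, 'f': 2, 'c': 5}
cfg['h'] = 9+3 = 12 → {'u': 9, 'h': 12, 't': 7, 'f': 2, 'c': 5}
cfg['u'] = 9+4 = 13 → {'u': 13, 'h': 12, 't': 7, 'f': 2, 'c': 5}
cfg['c'] = 5+3 = 8 → {'u': 13, 'h': 12, 't': 7, 'f': 2, 'c': 8}
cfg['c'] = 5 → {'u': 13, 'h': 12, 't': 7, 'f': 2, 'c': 5}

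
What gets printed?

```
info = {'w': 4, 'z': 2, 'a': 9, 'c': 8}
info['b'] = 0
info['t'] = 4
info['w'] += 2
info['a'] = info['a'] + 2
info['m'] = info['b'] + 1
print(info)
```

info['b'] = 0 → {'w': 4, 'z': 2, 'a': 9, 'c': 8, 'b': 0}
info['t'] = 4 → {'w': 4, 'z': 2, 'a': 9, 'c': 8, 'b': 0, 't': 4}
info['w'] = 4+2 = 6 → {'w': 6, 'z': 2, 'a': 9, 'c': 8, 'b': 0, 't': 4}
info['a'] = info['a']+2 = 11 → {'w': 6, 'z': 2, 'a': 11, 'c': 8, 'b': 0, 't': 4}
info['m'] = info['b']+1 = 1 → {'w': 6, 'z': 2, 'a': 11, 'c': 8, 'b': 0, 't': 4, 'm': 1}

{'w': 6, 'z': 2, 'a': 11, 'c': 8, 'b': 0, 't': 4, 'm': 1}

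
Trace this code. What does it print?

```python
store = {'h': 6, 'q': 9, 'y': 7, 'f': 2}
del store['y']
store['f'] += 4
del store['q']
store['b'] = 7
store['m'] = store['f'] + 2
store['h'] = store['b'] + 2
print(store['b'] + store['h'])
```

del 'y' → {'h': 6, 'q': 9, 'f': 2}
store['f'] = 2+4 = 6 → {'h': 6, 'q': 9, 'f': 6}
del 'q' → {'h': 6, 'f': 6}
store['b'] = 7 → {'h': 6, 'f': 6, 'b': 7}
store['m'] = store['f']+2 = 8 → {'h': 6, 'f': 6, 'b': 7, 'm': 8}
store['h'] = store['b']+2 = 9 → {'h': 9, 'f': 6, 'b': 7, 'm': 8}
store['b']+store['h'] = 7+9 = 16

16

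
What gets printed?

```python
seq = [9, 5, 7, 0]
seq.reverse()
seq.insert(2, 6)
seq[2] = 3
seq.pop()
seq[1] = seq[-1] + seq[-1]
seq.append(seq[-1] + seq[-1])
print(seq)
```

[0, 10, 3, 5, 10]

reverse → [0, 7, 5, 9]
insert 6 at 2 → [0, 7, 6, 5, 9]
seq[2] = 3 → [0, 7, 3, 5, 9]
pop() removes 9 → [0, 7, 3, 5]
seq[1] = seq[-1]+seq[-1] = 5+5 = 10 → [0, 10, 3, 5]
append seq[-1]+seq[-1] = 5+5 = 10 → [0, 10, 3, 5, 10]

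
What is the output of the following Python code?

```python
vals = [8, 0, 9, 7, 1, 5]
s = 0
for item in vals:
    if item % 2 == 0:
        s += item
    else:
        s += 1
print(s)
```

12

item=8: even, s = 0+8 = 8
item=0: even, s = 8+0 = 8
item=9: not even, s = 8+1 = 9
item=7: not even, s = 9+1 = 10
item=1: not even, s = 10+1 = 11
item=5: not even, s = 11+1 = 12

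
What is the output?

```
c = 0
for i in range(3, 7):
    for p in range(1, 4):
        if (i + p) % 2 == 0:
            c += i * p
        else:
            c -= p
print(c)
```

40

i=3,p=1: even sum, c = 0+3 = 3
i=3,p=2: odd sum, c = 3-2 = 1
i=3,p=3: even sum, c = 1+9 = 10
i=4,p=1: odd sum, c = 10-1 = 9
i=4,p=2: even sum, c = 9+8 = 17
i=4,p=3: odd sum, c = 17-3 = 14
i=5,p=1: even sum, c = 14+5 = 19
i=5,p=2: odd sum, c = 19-2 = 17
i=5,p=3: even sum, c = 17+15 = 32
i=6,p=1: odd sum, c = 32-1 = 31
i=6,p=2: even sum, c = 31+12 = 43
i=6,p=3: odd sum, c = 43-3 = 40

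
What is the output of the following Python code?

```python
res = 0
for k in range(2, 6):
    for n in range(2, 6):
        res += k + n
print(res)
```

k=2,n=2: res = 0+4 = 4
k=2,n=3: res = 4+5 = 9
k=2,n=4: res = 9+6 = 15
k=2,n=5: res = 15+7 = 22
k=3,n=2: res = 22+5 = 27
k=3,n=3: res = 27+6 = 33
k=3,n=4: res = 33+7 = 40
k=3,n=5: res = 40+8 = 48
k=4,n=2: res = 48+6 = 54
k=4,n=3: res = 54+7 = 61
k=4,n=4: res = 61+8 = 69
k=4,n=5: res = 69+9 = 78
k=5,n=2: res = 78+7 = 85
k=5,n=3: res = 85+8 = 93
k=5,n=4: res = 93+9 = 102
k=5,n=5: res = 102+10 = 112

112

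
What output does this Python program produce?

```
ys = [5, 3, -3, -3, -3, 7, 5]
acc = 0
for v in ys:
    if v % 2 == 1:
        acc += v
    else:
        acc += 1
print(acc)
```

11

v=5: odd, acc = 0+5 = 5
v=3: odd, acc = 5+3 = 8
v=-3: odd, acc = 8+(-3) = 5
v=-3: odd, acc = 5+(-3) = 2
v=-3: odd, acc = 2+(-3) = -1
v=7: odd, acc = (-1)+7 = 6
v=5: odd, acc = 6+5 = 11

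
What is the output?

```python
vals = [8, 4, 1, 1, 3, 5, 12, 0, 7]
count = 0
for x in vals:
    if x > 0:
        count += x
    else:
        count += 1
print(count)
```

42

x=8: >0, count = 0+8 = 8
x=4: >0, count = 8+4 = 12
x=1: >0, count = 12+1 = 13
x=1: >0, count = 13+1 = 14
x=3: >0, count = 14+3 = 17
x=5: >0, count = 17+5 = 22
x=12: >0, count = 22+12 = 34
x=0: not >0, count = 34+1 = 35
x=7: >0, count = 35+7 = 42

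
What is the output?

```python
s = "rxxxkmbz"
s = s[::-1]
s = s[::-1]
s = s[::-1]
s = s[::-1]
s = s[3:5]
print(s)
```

xk

reverse → 'zbmkxxxr'
reverse → 'rxxxkmbz'
reverse → 'zbmkxxxr'
reverse → 'rxxxkmbz'
slice [3:5] → 'xk'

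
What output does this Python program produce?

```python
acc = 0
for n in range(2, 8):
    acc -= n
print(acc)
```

-27

n=2: acc = 0-2 = -2
n=3: acc = (-2)-3 = -5
n=4: acc = (-5)-4 = -9
n=5: acc = (-9)-5 = -14
n=6: acc = (-14)-6 = -20
n=7: acc = (-20)-7 = -27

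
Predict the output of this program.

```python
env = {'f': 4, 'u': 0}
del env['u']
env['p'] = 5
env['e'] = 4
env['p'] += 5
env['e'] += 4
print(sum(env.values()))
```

del 'u' → {'f': 4}
env['p'] = 5 → {'f': 4, 'p': 5}
env['e'] = 4 → {'f': 4, 'p': 5, 'e': 4}
env['p'] = 5+5 = 10 → {'f': 4, 'p': 10, 'e': 4}
env['e'] = 4+4 = 8 → {'f': 4, 'p': 10, 'e': 8}
sum of values = 22

22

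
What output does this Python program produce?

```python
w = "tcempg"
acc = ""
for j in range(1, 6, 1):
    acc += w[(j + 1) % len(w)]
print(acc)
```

empgt

j=1: add w[2]='e' → 'e'
j=2: add w[3]='m' → 'em'
j=3: add w[4]='p' → 'emp'
j=4: add w[5]='g' → 'empg'
j=5: add w[0]='t' → 'empgt'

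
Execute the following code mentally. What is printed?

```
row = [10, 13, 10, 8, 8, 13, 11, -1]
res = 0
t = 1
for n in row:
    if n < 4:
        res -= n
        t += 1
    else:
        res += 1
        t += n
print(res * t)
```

n=10: not <4, res = 0+1 = 1; t=11
n=13: not <4, res = 1+1 = 2; t=24
n=10: not <4, res = 2+1 = 3; t=34
n=8: not <4, res = 3+1 = 4; t=42
n=8: not <4, res = 4+1 = 5; t=50
n=13: not <4, res = 5+1 = 6; t=63
n=11: not <4, res = 6+1 = 7; t=74
n=-1: <4, res = 7-(-1) = 8; t=75
res*t = 8*75 = 600

600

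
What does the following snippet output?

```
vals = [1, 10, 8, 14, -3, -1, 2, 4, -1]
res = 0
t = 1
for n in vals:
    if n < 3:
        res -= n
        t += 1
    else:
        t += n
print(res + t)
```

n=1: <3, res = 0-1 = -1; t=2
n=10: not <3; t=12
n=8: not <3; t=20
n=14: not <3; t=34
n=-3: <3, res = (-1)-(-3) = 2; t=35
n=-1: <3, res = 2-(-1) = 3; t=36
n=2: <3, res = 3-2 = 1; t=37
n=4: not <3; t=41
n=-1: <3, res = 1-(-1) = 2; t=42
res+t = 2+42 = 44

44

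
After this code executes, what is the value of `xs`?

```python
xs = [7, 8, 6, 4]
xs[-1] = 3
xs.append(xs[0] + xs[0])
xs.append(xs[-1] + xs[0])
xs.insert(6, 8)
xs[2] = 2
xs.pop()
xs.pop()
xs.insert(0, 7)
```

[7, 7, 8, 2, 3, 14]

xs[-1] = 3 → [7, 8, 6, 3]
append xs[0]+xs[0] = 7+7 = 14 → [7, 8, 6, 3, 14]
append xs[-1]+xs[0] = 14+7 = 21 → [7, 8, 6, 3, 14, 21]
insert 8 at 6 → [7, 8, 6, 3, 14, 21, 8]
xs[2] = 2 → [7, 8, 2, 3, 14, 21, 8]
pop() removes 8 → [7, 8, 2, 3, 14, 21]
pop() removes 21 → [7, 8, 2, 3, 14]
insert 7 at 0 → [7, 7, 8, 2, 3, 14]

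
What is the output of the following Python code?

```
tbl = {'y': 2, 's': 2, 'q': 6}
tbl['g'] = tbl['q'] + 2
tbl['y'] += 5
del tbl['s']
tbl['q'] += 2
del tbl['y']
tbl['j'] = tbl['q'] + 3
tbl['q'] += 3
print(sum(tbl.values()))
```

tbl['g'] = tbl['q']+2 = 8 → {'y': 2, 's': 2, 'q': 6, 'g': 8}
tbl['y'] = 2+5 = 7 → {'y': 7, 's': 2, 'q': 6, 'g': 8}
del 's' → {'y': 7, 'q': 6, 'g': 8}
tbl['q'] = 6+2 = 8 → {'y': 7, 'q': 8, 'g': 8}
del 'y' → {'q': 8, 'g': 8}
tbl['j'] = tbl['q']+3 = 11 → {'q': 8, 'g': 8, 'j': 11}
tbl['q'] = 8+3 = 11 → {'q': 11, 'g': 8, 'j': 11}
sum of values = 30

30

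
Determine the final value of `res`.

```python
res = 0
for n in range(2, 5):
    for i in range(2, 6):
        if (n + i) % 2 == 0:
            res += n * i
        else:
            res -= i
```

38

n=2,i=2: even sum, res = 0+4 = 4
n=2,i=3: odd sum, res = 4-3 = 1
n=2,i=4: even sum, res = 1+8 = 9
n=2,i=5: odd sum, res = 9-5 = 4
n=3,i=2: odd sum, res = 4-2 = 2
n=3,i=3: even sum, res = 2+9 = 11
n=3,i=4: odd sum, res = 11-4 = 7
n=3,i=5: even sum, res = 7+15 = 22
n=4,i=2: even sum, res = 22+8 = 30
n=4,i=3: odd sum, res = 30-3 = 27
n=4,i=4: even sum, res = 27+16 = 43
n=4,i=5: odd sum, res = 43-5 = 38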